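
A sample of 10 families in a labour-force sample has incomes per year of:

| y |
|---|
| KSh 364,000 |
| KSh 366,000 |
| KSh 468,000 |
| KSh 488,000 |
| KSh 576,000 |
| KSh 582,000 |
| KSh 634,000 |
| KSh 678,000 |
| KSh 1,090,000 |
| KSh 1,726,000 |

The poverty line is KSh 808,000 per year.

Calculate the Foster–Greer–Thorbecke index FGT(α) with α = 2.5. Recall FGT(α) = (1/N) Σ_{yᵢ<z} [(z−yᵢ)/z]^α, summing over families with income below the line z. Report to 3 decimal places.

Poor units: KSh 364,000, KSh 366,000, KSh 468,000, KSh 488,000, KSh 576,000, KSh 582,000, KSh 634,000, KSh 678,000 (q = 8 of N = 10).
Shortfall ratios: (808000−364000)/808000 = 0.5495; (808000−366000)/808000 = 0.5470; (808000−468000)/808000 = 0.4208; (808000−488000)/808000 = 0.3960; (808000−576000)/808000 = 0.2871; (808000−582000)/808000 = 0.2797; (808000−634000)/808000 = 0.2153; (808000−678000)/808000 = 0.1609.
Raised to α = 2.5: 0.22384; 0.22132; 0.11486; 0.09871; 0.04418; 0.04138; 0.02152; 0.01038.
Sum = 0.776181; FGT(2.5) = 0.776181 / 10 = 0.078.

0.078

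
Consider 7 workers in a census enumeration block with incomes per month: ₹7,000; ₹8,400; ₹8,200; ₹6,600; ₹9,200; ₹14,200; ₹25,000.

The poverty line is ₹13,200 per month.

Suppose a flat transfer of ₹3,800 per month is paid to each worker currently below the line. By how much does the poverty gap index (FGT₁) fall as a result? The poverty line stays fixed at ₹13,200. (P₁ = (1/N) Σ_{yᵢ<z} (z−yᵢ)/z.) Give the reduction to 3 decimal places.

0.206

Before: below the line — ₹6,600, ₹7,000, ₹8,200, ₹8,400, ₹9,200; poverty gap index (FGT₁) = 0.28788.
After the ₹3,800 transfer: below the line — ₹10,400, ₹10,800, ₹12,000, ₹12,200, ₹13,000; poverty gap index (FGT₁) = 0.08225.
Reduction = 0.28788 − 0.08225 = 0.206.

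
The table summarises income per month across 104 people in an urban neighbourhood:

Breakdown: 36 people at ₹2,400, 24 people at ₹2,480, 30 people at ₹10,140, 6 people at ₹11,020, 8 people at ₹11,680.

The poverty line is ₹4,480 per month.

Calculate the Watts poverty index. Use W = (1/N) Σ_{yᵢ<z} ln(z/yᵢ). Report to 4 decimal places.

0.3525

Below the line: 36×₹2,400, 24×₹2,480 (q = 60 of N = 104).
ln(z/y) terms: ln(4480/2400) = 0.6242 (×36); ln(4480/2480) = 0.5914 (×24).
W = 36.662303 / 104 = 0.3525.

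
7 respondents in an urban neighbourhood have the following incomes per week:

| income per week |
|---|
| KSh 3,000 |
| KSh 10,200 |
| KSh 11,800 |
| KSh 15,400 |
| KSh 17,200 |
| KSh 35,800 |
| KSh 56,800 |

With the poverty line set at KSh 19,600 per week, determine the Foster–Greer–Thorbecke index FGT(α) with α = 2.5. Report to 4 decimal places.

Poor units: KSh 3,000, KSh 10,200, KSh 11,800, KSh 15,400, KSh 17,200 (q = 5 of N = 7).
Normalized shortfalls: (19600−3000)/19600 = 0.8469; (19600−10200)/19600 = 0.4796; (19600−11800)/19600 = 0.3980; (19600−15400)/19600 = 0.2143; (19600−17200)/19600 = 0.1224.
Raised to α = 2.5: 0.66013; 0.15929; 0.09991; 0.02126; 0.00525.
Sum = 0.945827; FGT(2.5) = 0.945827 / 7 = 0.1351.

0.1351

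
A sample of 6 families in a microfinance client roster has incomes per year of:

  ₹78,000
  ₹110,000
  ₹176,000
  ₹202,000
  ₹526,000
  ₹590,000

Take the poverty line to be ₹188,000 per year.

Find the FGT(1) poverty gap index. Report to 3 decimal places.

Poor units: ₹78,000, ₹110,000, ₹176,000 (q = 3 of N = 6).
Relative gaps: (188000−78000)/188000 = 0.5851; (188000−110000)/188000 = 0.4149; (188000−176000)/188000 = 0.0638.
Σ = 1.063830. Dividing by the full population N = 6 gives P₁ = 0.177.

0.177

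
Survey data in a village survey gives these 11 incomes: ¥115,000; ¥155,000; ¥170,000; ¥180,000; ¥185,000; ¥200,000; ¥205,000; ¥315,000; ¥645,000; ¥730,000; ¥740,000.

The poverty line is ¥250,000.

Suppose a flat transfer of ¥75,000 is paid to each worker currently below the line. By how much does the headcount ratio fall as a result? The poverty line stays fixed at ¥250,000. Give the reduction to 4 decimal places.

Before: below the line — ¥115,000, ¥155,000, ¥170,000, ¥180,000, ¥185,000, ¥200,000, ¥205,000; headcount ratio = 0.636364.
After the ¥75,000 transfer: below the line — ¥190,000, ¥230,000, ¥245,000; headcount ratio = 0.272727.
Reduction = 0.636364 − 0.272727 = 0.3636.

0.3636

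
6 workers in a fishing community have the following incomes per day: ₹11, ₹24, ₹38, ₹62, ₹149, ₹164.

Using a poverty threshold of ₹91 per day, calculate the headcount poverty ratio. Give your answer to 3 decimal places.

4 of the 6 workers have income below ₹91.
H = 4/6 = 0.667.

0.667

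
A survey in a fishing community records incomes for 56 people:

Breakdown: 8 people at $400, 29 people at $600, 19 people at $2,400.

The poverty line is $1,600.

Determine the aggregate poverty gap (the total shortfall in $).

Incomes under z: 8×$400, 29×$600 (q = 37 of N = 56).
Individual gaps: 8×(1600−400) = 9600; 29×(1600−600) = 29000.
Aggregate gap = $38,600.

$38,600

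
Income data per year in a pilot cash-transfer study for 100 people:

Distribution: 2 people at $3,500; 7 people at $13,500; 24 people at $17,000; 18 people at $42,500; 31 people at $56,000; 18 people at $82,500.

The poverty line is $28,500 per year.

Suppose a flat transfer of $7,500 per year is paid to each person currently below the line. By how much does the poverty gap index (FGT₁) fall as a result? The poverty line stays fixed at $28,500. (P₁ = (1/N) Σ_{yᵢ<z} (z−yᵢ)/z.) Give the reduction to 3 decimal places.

Before: below the line — 2×$3,500, 7×$13,500, 24×$17,000; poverty gap index (FGT₁) = 0.15123.
After the $7,500 transfer: below the line — 2×$11,000, 7×$21,000, 24×$24,500; poverty gap index (FGT₁) = 0.06439.
Reduction = 0.15123 − 0.06439 = 0.087.

0.087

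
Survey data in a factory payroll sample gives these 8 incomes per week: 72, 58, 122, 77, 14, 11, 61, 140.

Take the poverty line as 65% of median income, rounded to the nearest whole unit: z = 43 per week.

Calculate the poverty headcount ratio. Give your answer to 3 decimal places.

2 of the 8 households have income below 43.
H = 2/8 = 0.250.

0.250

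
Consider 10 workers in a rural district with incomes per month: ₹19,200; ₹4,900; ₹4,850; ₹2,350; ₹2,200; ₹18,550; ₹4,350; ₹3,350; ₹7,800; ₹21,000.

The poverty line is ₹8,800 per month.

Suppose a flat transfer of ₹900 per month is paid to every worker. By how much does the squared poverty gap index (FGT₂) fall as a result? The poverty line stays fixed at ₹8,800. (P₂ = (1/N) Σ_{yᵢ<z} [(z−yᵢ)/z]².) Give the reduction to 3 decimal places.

0.067

Before: below the line — ₹2,200, ₹2,350, ₹3,350, ₹4,350, ₹4,850, ₹4,900, ₹7,800; squared poverty gap index (FGT₂) = 0.21498.
After the ₹900 transfer: below the line — ₹3,100, ₹3,250, ₹4,250, ₹5,250, ₹5,750, ₹5,800, ₹8,700; squared poverty gap index (FGT₂) = 0.14839.
Reduction = 0.21498 − 0.14839 = 0.067.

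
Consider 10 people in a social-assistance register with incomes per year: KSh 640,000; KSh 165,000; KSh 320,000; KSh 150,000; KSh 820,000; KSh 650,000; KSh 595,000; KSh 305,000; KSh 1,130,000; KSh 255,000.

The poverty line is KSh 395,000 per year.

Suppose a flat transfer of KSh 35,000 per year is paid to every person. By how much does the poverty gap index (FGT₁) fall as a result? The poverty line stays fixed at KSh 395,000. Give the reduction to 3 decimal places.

Before: below the line — KSh 150,000, KSh 165,000, KSh 255,000, KSh 305,000, KSh 320,000; poverty gap index (FGT₁) = 0.19747.
After the KSh 35,000 transfer: below the line — KSh 185,000, KSh 200,000, KSh 290,000, KSh 340,000, KSh 355,000; poverty gap index (FGT₁) = 0.15316.
Reduction = 0.19747 − 0.15316 = 0.044.

0.044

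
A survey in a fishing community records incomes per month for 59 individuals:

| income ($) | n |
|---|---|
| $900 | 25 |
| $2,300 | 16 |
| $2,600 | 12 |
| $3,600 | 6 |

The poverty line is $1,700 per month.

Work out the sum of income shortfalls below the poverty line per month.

Incomes under z: 25×$900 (q = 25 of N = 59).
Individual gaps: 25×(1700−900) = 20000.
Aggregate gap = $20,000.

$20,000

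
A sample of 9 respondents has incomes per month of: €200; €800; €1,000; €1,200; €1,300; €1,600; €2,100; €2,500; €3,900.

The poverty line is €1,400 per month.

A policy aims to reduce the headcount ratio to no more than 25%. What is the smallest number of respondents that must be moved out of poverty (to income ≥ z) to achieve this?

5 of the 9 respondents are poor, so H = 5/9 = 0.556.
A headcount ratio of at most 25% allows at most ⌊0.25 × 9⌋ = 2 poor respondents.
So at least 5 − 2 = 3 must be lifted.

3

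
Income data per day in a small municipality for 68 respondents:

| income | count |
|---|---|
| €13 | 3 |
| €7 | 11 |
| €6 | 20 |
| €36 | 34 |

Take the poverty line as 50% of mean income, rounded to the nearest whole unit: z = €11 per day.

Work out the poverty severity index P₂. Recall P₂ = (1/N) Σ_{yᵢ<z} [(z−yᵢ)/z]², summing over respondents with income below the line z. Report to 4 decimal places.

0.0822

Incomes under z: 20×€6, 11×€7 (q = 31 of N = 68).
Relative gaps: (11−6)/11 = 0.4545 (×20); (11−7)/11 = 0.3636 (×11).
Squared: 0.2066 (×20); 0.1322 (×11).
Sum = 5.586777; P₂ = 5.586777 / 68 = 0.0822.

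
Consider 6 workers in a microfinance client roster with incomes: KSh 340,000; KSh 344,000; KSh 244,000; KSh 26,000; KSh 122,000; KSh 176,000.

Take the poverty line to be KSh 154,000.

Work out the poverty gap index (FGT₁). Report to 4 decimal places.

Poor units: KSh 26,000, KSh 122,000 (q = 2 of N = 6).
Shortfall ratios: (154000−26000)/154000 = 0.8312; (154000−122000)/154000 = 0.2078.
Σ = 1.038961. Dividing by the full population N = 6 gives P₁ = 0.1732.

0.1732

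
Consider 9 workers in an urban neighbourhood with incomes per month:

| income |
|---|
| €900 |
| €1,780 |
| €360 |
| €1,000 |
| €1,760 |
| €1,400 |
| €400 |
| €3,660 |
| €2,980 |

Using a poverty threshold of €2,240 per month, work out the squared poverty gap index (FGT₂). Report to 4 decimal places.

Below z: €360, €400, €900, €1,000, €1,400, €1,760, €1,780 (q = 7 of N = 9).
Normalized shortfalls: (2240−360)/2240 = 0.8393; (2240−400)/2240 = 0.8214; (2240−900)/2240 = 0.5982; (2240−1000)/2240 = 0.5536; (2240−1400)/2240 = 0.3750; (2240−1760)/2240 = 0.2143; (2240−1780)/2240 = 0.2054.
Squared: 0.7044; 0.6747; 0.3579; 0.3064; 0.1406; 0.0459; 0.0422.
Sum = 2.272162; P₂ = 2.272162 / 9 = 0.2525.

0.2525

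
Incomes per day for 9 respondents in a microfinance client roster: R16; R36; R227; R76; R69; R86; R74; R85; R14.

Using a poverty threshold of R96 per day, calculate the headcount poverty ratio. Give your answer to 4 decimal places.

0.8889

8 of the 9 respondents have income below R96.
H = 8/9 = 0.8889.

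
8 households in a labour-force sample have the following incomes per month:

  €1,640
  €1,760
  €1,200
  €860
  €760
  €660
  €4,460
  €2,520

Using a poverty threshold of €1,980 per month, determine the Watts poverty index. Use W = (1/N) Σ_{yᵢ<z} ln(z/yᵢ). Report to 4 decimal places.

0.4621

Poor units: €660, €760, €860, €1,200, €1,640, €1,760 (q = 6 of N = 8).
Log shortfalls: ln(1980/660) = 1.0986; ln(1980/760) = 0.9575; ln(1980/860) = 0.8339; ln(1980/1200) = 0.5008; ln(1980/1640) = 0.1884; ln(1980/1760) = 0.1178.
W = 3.697025 / 8 = 0.4621.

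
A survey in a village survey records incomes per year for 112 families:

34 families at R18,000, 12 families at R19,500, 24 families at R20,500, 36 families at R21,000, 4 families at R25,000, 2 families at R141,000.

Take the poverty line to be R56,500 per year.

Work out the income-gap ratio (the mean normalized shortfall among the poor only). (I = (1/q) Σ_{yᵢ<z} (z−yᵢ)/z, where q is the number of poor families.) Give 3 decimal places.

0.647

Incomes under z: 34×R18,000, 12×R19,500, 24×R20,500, 36×R21,000, 4×R25,000 (q = 110 of N = 112).
Shortfall ratios (z−y)/z: 0.6814 (×34), 0.6549 (×12), 0.6372 (×24), 0.6283 (×36), 0.5575 (×4); sum = 71.168142.
The income-gap ratio divides by q (the poor only): 71.168142 / 110 = 0.647.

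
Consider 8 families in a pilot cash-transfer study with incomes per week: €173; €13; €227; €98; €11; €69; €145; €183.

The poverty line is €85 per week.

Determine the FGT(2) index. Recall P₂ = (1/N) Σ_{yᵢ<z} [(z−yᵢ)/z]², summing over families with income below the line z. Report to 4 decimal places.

Below the line: €11, €13, €69 (q = 3 of N = 8).
Relative gaps: (85−11)/85 = 0.8706; (85−13)/85 = 0.8471; (85−69)/85 = 0.1882.
Squared: 0.7579; 0.7175; 0.0354.
Sum = 1.510865; P₂ = 1.510865 / 8 = 0.1889.

0.1889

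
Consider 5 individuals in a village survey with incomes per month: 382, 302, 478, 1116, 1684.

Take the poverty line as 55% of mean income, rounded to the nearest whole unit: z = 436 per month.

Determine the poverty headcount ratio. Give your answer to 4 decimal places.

0.4000

2 of the 5 individuals have income below 436.
H = 2/5 = 0.4000.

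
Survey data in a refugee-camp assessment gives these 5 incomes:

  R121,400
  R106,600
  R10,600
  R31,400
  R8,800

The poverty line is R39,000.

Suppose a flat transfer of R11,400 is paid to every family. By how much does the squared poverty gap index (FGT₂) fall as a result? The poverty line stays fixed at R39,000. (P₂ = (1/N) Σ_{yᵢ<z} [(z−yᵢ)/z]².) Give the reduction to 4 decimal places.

Before: below the line — R8,800, R10,600, R31,400; squared poverty gap index (FGT₂) = 0.233578.
After the R11,400 transfer: below the line — R20,200, R22,000; squared poverty gap index (FGT₂) = 0.084476.
Reduction = 0.233578 − 0.084476 = 0.1491.

0.1491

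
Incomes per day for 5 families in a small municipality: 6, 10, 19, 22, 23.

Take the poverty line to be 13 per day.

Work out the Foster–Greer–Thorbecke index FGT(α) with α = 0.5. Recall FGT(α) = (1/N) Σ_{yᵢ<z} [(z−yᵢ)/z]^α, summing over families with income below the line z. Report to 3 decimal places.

Below the line: 6, 10 (q = 2 of N = 5).
Gap ratios (z−y)/z: (13−6)/13 = 0.5385; (13−10)/13 = 0.2308.
Raised to α = 0.5: 0.73380; 0.48038.
Sum = 1.214184; FGT(0.5) = 1.214184 / 5 = 0.243.

0.243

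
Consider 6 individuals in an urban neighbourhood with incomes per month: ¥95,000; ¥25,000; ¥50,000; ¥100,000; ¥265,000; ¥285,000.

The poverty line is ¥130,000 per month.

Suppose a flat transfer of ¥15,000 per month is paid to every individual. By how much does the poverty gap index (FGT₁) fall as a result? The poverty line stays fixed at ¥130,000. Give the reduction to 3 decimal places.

0.077

Before: below the line — ¥25,000, ¥50,000, ¥95,000, ¥100,000; poverty gap index (FGT₁) = 0.32051.
After the ¥15,000 transfer: below the line — ¥40,000, ¥65,000, ¥110,000, ¥115,000; poverty gap index (FGT₁) = 0.24359.
Reduction = 0.32051 − 0.24359 = 0.077.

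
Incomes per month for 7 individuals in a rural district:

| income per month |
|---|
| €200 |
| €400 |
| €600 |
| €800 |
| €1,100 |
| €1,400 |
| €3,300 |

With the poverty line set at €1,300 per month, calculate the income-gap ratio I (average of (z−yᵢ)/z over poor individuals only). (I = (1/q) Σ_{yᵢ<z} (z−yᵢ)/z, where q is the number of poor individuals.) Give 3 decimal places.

Below z: €200, €400, €600, €800, €1,100 (q = 5 of N = 7).
Shortfall ratios (z−y)/z: 0.8462, 0.6923, 0.5385, 0.3846, 0.1538; sum = 2.615385.
I averages over the q = 5 poor units only: 2.615385 / 5 = 0.523.

0.523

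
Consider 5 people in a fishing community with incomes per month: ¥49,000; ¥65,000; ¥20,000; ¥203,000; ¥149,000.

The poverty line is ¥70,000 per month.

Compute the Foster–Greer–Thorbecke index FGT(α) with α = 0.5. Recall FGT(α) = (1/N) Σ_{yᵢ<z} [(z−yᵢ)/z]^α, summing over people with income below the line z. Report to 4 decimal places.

0.3320

Below the line: ¥20,000, ¥49,000, ¥65,000 (q = 3 of N = 5).
Shortfall ratios: (70000−20000)/70000 = 0.7143; (70000−49000)/70000 = 0.3000; (70000−65000)/70000 = 0.0714.
Raised to α = 0.5: 0.84515; 0.54772; 0.26726.
Sum = 1.660138; FGT(0.5) = 1.660138 / 5 = 0.3320.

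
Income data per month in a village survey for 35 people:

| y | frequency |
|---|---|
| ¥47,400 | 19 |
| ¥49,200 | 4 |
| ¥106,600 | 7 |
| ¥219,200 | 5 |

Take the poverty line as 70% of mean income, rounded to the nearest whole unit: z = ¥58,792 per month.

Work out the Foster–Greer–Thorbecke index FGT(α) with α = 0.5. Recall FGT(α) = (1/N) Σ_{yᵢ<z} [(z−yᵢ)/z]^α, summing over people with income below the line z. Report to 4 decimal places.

Below z: 19×¥47,400, 4×¥49,200 (q = 23 of N = 35).
Shortfall ratios: (58792−47400)/58792 = 0.1938 (×19); (58792−49200)/58792 = 0.1632 (×4).
Raised to α = 0.5: 0.44019 (×19); 0.40392 (×4).
Sum = 9.979304; FGT(0.5) = 9.979304 / 35 = 0.2851.

0.2851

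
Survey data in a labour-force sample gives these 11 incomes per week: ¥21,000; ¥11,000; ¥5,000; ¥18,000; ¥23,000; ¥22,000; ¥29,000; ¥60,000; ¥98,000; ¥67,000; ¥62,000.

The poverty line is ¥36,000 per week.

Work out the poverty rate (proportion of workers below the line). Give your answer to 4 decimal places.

0.6364

7 of the 11 workers have income below ¥36,000.
H = 7/11 = 0.6364.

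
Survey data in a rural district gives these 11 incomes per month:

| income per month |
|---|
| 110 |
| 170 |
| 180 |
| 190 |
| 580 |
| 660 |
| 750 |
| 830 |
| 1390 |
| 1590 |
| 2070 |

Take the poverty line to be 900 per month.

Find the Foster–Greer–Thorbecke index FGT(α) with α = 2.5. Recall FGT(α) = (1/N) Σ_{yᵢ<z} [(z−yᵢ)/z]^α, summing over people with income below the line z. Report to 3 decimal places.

0.233

Below the line: 110, 170, 180, 190, 580, 660, 750, 830 (q = 8 of N = 11).
Gap ratios (z−y)/z: (900−110)/900 = 0.8778; (900−170)/900 = 0.8111; (900−180)/900 = 0.8000; (900−190)/900 = 0.7889; (900−580)/900 = 0.3556; (900−660)/900 = 0.2667; (900−750)/900 = 0.1667; (900−830)/900 = 0.0778.
Raised to α = 2.5: 0.72187; 0.59252; 0.57243; 0.55276; 0.07538; 0.03672; 0.01134; 0.00169.
Sum = 2.564720; FGT(2.5) = 2.564720 / 11 = 0.233.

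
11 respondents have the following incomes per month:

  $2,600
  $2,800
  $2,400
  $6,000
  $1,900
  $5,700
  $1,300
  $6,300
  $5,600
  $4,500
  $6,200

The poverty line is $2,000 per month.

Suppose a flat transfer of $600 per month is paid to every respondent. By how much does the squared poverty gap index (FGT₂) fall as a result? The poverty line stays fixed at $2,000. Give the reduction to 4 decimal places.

Before: below the line — $1,300, $1,900; squared poverty gap index (FGT₂) = 0.011364.
After the $600 transfer: below the line — $1,900; squared poverty gap index (FGT₂) = 0.000227.
Reduction = 0.011364 − 0.000227 = 0.0111.

0.0111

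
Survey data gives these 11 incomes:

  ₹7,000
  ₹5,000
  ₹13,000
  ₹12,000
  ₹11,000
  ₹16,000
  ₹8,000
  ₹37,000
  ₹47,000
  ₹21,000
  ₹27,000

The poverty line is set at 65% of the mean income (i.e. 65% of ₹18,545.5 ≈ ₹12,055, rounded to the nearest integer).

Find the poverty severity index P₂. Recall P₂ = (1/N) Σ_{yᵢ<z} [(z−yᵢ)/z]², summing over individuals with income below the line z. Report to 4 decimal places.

0.0581

Below the line: ₹5,000, ₹7,000, ₹8,000, ₹11,000, ₹12,000 (q = 5 of N = 11).
Relative gaps: (12055−5000)/12055 = 0.5852; (12055−7000)/12055 = 0.4193; (12055−8000)/12055 = 0.3364; (12055−11000)/12055 = 0.0875; (12055−12000)/12055 = 0.0046.
Squared: 0.3425; 0.1758; 0.1131; 0.0077; 0.0000.
Sum = 0.639163; P₂ = 0.639163 / 11 = 0.0581.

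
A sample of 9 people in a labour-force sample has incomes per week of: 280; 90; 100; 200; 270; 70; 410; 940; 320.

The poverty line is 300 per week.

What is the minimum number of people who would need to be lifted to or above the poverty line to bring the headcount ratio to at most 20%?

6 of the 9 people are poor, so H = 6/9 = 0.667.
A headcount ratio of at most 20% allows at most ⌊0.20 × 9⌋ = 1 poor people.
So at least 6 − 1 = 5 must be lifted.

5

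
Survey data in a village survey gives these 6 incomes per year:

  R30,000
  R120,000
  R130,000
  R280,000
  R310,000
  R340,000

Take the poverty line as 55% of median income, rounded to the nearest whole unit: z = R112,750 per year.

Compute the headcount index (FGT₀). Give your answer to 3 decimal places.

1 of the 6 families have income below R112,750.
H = 1/6 = 0.167.

0.167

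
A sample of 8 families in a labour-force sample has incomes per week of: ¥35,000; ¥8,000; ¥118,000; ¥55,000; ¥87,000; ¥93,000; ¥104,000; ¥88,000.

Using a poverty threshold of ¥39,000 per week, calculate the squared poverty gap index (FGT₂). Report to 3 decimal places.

Incomes under z: ¥8,000, ¥35,000 (q = 2 of N = 8).
Shortfall ratios: (39000−8000)/39000 = 0.7949; (39000−35000)/39000 = 0.1026.
Squared: 0.6318; 0.0105.
Sum = 0.642341; P₂ = 0.642341 / 8 = 0.080.

0.080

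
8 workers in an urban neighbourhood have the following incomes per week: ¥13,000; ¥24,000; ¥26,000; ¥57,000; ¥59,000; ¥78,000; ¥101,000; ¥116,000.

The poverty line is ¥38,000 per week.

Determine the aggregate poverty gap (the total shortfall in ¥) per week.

Below z: ¥13,000, ¥24,000, ¥26,000 (q = 3 of N = 8).
Individual gaps: 38000−13000 = 25000; 38000−24000 = 14000; 38000−26000 = 12000.
Aggregate gap = ¥51,000.

¥51,000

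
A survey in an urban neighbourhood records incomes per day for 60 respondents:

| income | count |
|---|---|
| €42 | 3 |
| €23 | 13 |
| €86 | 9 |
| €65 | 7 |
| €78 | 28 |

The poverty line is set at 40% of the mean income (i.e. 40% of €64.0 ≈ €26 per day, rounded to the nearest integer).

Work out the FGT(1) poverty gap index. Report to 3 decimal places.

0.025

Below z: 13×€23 (q = 13 of N = 60).
Relative gaps: (26−23)/26 = 0.1154 (×13).
Σ = 1.500000. Dividing by the full population N = 60 gives P₁ = 0.025.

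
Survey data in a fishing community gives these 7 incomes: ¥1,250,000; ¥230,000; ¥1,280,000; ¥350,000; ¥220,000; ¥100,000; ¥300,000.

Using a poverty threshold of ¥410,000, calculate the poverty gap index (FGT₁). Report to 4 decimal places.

Incomes under z: ¥100,000, ¥220,000, ¥230,000, ¥300,000, ¥350,000 (q = 5 of N = 7).
Relative gaps: (410000−100000)/410000 = 0.7561; (410000−220000)/410000 = 0.4634; (410000−230000)/410000 = 0.4390; (410000−300000)/410000 = 0.2683; (410000−350000)/410000 = 0.1463.
Sum of shortfalls = 2.073171; P₁ averages over all N: 2.073171 / 7 = 0.2962.

0.2962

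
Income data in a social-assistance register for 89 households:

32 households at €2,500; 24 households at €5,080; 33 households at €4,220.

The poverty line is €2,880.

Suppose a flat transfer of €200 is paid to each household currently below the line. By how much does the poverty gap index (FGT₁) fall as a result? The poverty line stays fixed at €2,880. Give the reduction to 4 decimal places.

0.0250

Before: below the line — 32×€2,500; poverty gap index (FGT₁) = 0.047441.
After the €200 transfer: below the line — 32×€2,700; poverty gap index (FGT₁) = 0.022472.
Reduction = 0.047441 − 0.022472 = 0.0250.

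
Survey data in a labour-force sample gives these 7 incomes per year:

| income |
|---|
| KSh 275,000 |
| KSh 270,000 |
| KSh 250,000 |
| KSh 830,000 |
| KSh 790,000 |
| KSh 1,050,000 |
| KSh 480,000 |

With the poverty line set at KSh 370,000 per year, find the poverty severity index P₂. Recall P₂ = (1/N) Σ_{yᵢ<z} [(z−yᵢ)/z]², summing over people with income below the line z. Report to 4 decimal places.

Below z: KSh 250,000, KSh 270,000, KSh 275,000 (q = 3 of N = 7).
Relative gaps: (370000−250000)/370000 = 0.3243; (370000−270000)/370000 = 0.2703; (370000−275000)/370000 = 0.2568.
Squared: 0.1052; 0.0730; 0.0659.
Sum = 0.244156; P₂ = 0.244156 / 7 = 0.0349.

0.0349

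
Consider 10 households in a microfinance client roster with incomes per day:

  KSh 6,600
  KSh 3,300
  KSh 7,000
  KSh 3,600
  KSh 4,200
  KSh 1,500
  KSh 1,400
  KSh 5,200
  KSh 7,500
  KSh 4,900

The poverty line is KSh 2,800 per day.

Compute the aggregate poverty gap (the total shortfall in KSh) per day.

KSh 2,700

Below z: KSh 1,400, KSh 1,500 (q = 2 of N = 10).
Individual gaps: 2800−1400 = 1400; 2800−1500 = 1300.
Aggregate gap = KSh 2,700.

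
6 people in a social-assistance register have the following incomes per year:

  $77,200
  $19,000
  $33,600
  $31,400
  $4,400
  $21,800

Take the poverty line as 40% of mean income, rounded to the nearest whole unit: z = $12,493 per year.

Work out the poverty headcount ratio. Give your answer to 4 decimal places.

0.1667

1 of the 6 people have income below $12,493.
H = 1/6 = 0.1667.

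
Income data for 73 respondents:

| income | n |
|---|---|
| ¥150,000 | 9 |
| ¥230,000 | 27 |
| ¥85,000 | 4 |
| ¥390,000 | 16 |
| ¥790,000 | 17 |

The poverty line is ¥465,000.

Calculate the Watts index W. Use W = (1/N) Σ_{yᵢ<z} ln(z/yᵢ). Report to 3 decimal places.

Poor units: 4×¥85,000, 9×¥150,000, 27×¥230,000, 16×¥390,000 (q = 56 of N = 73).
Log gaps: ln(465000/85000) = 1.6994 (×4); ln(465000/150000) = 1.1314 (×9); ln(465000/230000) = 0.7040 (×27); ln(465000/390000) = 0.1759 (×16).
W = 38.801283 / 73 = 0.532.

0.532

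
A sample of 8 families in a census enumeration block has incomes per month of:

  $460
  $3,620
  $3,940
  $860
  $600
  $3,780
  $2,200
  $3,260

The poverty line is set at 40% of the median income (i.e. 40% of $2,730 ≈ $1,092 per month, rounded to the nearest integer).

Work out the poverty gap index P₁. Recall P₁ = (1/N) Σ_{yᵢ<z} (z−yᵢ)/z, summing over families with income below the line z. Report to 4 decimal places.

0.1552

Poor units: $460, $600, $860 (q = 3 of N = 8).
Gap ratios (z−y)/z: (1092−460)/1092 = 0.5788; (1092−600)/1092 = 0.4505; (1092−860)/1092 = 0.2125.
Σ = 1.241758. Dividing by the full population N = 8 gives P₁ = 0.1552.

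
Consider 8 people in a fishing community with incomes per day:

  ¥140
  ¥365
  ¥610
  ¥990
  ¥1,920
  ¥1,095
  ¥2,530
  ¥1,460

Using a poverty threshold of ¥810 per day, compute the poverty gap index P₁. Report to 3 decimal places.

0.203

Incomes under z: ¥140, ¥365, ¥610 (q = 3 of N = 8).
Gap ratios (z−y)/z: (810−140)/810 = 0.8272; (810−365)/810 = 0.5494; (810−610)/810 = 0.2469.
Σ = 1.623457. Dividing by the full population N = 8 gives P₁ = 0.203.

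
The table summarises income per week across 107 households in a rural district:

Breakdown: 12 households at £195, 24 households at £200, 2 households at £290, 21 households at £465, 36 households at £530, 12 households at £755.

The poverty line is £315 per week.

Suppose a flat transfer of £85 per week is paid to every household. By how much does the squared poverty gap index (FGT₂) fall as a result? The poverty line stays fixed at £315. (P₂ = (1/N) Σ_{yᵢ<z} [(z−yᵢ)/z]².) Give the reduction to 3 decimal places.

0.043

Before: below the line — 12×£195, 24×£200, 2×£290; squared poverty gap index (FGT₂) = 0.04629.
After the £85 transfer: below the line — 12×£280, 24×£285; squared poverty gap index (FGT₂) = 0.00342.
Reduction = 0.04629 − 0.00342 = 0.043.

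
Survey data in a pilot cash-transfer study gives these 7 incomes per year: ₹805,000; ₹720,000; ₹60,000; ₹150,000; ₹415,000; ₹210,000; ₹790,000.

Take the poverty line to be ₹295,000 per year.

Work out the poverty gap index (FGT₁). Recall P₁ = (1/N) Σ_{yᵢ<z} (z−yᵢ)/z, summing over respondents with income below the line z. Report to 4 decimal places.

0.2252

Below the line: ₹60,000, ₹150,000, ₹210,000 (q = 3 of N = 7).
Normalized shortfalls: (295000−60000)/295000 = 0.7966; (295000−150000)/295000 = 0.4915; (295000−210000)/295000 = 0.2881.
Sum of shortfalls = 1.576271; P₁ averages over all N: 1.576271 / 7 = 0.2252.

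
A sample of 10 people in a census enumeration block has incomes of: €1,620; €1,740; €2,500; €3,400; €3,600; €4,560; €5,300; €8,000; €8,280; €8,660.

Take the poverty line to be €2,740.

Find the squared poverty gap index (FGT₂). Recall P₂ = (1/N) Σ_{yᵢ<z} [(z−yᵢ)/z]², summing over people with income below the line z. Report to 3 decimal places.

0.031

Below the line: €1,620, €1,740, €2,500 (q = 3 of N = 10).
Gap ratios (z−y)/z: (2740−1620)/2740 = 0.4088; (2740−1740)/2740 = 0.3650; (2740−2500)/2740 = 0.0876.
Squared: 0.1671; 0.1332; 0.0077.
Sum = 0.307955; P₂ = 0.307955 / 10 = 0.031.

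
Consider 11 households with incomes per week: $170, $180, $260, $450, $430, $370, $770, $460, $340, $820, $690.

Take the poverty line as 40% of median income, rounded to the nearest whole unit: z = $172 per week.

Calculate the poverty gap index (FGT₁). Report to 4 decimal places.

0.0011

Incomes under z: $170 (q = 1 of N = 11).
Shortfall ratios: (172−170)/172 = 0.0116.
Sum of shortfalls = 0.011628; P₁ averages over all N: 0.011628 / 11 = 0.0011.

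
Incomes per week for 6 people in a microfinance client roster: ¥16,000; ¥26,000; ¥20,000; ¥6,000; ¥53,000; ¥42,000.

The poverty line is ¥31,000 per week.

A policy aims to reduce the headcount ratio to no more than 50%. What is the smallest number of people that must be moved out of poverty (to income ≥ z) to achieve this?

1

Currently q = 4 of N = 6 are below the line (H = 0.667).
A headcount ratio of at most 50% allows at most ⌊0.50 × 6⌋ = 3 poor people.
So at least 4 − 3 = 1 must be lifted.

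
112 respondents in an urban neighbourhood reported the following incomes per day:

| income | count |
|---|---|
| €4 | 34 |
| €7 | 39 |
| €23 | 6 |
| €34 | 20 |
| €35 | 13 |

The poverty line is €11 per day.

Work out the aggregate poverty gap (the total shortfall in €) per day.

Below the line: 34×€4, 39×€7 (q = 73 of N = 112).
Individual gaps: 34×(11−4) = 238; 39×(11−7) = 156.
Aggregate gap = €394.

€394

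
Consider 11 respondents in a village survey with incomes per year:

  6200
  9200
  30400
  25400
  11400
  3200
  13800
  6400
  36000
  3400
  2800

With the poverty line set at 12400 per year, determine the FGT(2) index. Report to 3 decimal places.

0.203

Poor units: 2800, 3200, 3400, 6200, 6400, 9200, 11400 (q = 7 of N = 11).
Relative gaps: (12400−2800)/12400 = 0.7742; (12400−3200)/12400 = 0.7419; (12400−3400)/12400 = 0.7258; (12400−6200)/12400 = 0.5000; (12400−6400)/12400 = 0.4839; (12400−9200)/12400 = 0.2581; (12400−11400)/12400 = 0.0806.
Squared: 0.5994; 0.5505; 0.5268; 0.2500; 0.2341; 0.0666; 0.0065.
Sum = 2.233871; P₂ = 2.233871 / 11 = 0.203.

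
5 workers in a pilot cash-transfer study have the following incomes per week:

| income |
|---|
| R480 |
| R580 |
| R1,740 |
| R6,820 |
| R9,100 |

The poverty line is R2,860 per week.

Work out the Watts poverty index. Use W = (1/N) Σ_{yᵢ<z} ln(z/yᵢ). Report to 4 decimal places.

Poor units: R480, R580, R1,740 (q = 3 of N = 5).
ln(z/y) terms: ln(2860/480) = 1.7848; ln(2860/580) = 1.5955; ln(2860/1740) = 0.4969.
W = 3.877276 / 5 = 0.7755.

0.7755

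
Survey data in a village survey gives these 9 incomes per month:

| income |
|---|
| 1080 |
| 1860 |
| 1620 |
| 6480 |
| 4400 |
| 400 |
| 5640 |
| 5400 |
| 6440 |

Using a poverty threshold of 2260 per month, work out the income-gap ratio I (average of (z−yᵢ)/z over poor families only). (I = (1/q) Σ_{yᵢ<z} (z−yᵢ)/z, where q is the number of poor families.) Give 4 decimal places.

Poor units: 400, 1080, 1620, 1860 (q = 4 of N = 9).
Shortfall ratios (z−y)/z: 0.8230, 0.5221, 0.2832, 0.1770; sum = 1.805310.
The income-gap ratio divides by q (the poor only): 1.805310 / 4 = 0.4513.

0.4513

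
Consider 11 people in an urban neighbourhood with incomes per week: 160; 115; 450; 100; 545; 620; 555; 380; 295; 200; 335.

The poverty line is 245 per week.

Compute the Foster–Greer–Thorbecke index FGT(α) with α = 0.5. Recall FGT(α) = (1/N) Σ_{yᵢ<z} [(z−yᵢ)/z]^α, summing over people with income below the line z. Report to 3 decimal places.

0.229

Below z: 100, 115, 160, 200 (q = 4 of N = 11).
Shortfall ratios: (245−100)/245 = 0.5918; (245−115)/245 = 0.5306; (245−160)/245 = 0.3469; (245−200)/245 = 0.1837.
Raised to α = 0.5: 0.76931; 0.72843; 0.58902; 0.42857.
Sum = 2.515327; FGT(0.5) = 2.515327 / 11 = 0.229.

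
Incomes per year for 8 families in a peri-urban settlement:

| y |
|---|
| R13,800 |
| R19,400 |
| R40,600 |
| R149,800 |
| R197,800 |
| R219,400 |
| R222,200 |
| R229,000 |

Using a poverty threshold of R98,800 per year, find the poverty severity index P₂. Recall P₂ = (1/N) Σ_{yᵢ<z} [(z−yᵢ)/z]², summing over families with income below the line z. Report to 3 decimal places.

0.217

Below the line: R13,800, R19,400, R40,600 (q = 3 of N = 8).
Gap ratios (z−y)/z: (98800−13800)/98800 = 0.8603; (98800−19400)/98800 = 0.8036; (98800−40600)/98800 = 0.5891.
Squared: 0.7402; 0.6458; 0.3470.
Sum = 1.733003; P₂ = 1.733003 / 8 = 0.217.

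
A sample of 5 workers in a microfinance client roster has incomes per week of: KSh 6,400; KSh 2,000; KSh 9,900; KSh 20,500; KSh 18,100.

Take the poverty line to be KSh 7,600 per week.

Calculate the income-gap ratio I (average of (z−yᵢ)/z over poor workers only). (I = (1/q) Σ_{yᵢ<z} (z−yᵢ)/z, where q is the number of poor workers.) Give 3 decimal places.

0.447

Poor units: KSh 2,000, KSh 6,400 (q = 2 of N = 5).
Shortfall ratios (z−y)/z: 0.7368, 0.1579; sum = 0.894737.
The income-gap ratio divides by q (the poor only): 0.894737 / 2 = 0.447.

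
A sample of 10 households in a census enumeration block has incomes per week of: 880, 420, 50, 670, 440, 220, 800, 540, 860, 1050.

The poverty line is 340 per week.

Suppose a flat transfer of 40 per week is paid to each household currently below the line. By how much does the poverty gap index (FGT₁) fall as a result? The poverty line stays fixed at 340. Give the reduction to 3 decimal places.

0.024

Before: below the line — 50, 220; poverty gap index (FGT₁) = 0.12059.
After the 40 transfer: below the line — 90, 260; poverty gap index (FGT₁) = 0.09706.
Reduction = 0.12059 − 0.09706 = 0.024.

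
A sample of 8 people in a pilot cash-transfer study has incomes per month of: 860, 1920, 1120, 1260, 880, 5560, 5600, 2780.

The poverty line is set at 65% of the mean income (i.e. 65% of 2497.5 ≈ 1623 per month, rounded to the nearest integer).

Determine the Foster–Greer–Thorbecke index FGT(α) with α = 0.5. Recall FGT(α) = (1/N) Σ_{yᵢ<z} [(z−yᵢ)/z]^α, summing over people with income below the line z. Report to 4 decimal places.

0.2990

Incomes under z: 860, 880, 1120, 1260 (q = 4 of N = 8).
Shortfall ratios: (1623−860)/1623 = 0.4701; (1623−880)/1623 = 0.4578; (1623−1120)/1623 = 0.3099; (1623−1260)/1623 = 0.2237.
Raised to α = 0.5: 0.68565; 0.67660; 0.55670; 0.47293.
Sum = 2.391887; FGT(0.5) = 2.391887 / 8 = 0.2990.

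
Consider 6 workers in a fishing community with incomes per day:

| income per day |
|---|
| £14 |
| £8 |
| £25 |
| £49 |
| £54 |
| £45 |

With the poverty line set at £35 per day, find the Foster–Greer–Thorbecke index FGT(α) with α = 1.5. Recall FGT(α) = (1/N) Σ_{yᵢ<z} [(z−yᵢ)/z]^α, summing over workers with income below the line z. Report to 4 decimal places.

Below the line: £8, £14, £25 (q = 3 of N = 6).
Shortfall ratios: (35−8)/35 = 0.7714; (35−14)/35 = 0.6000; (35−25)/35 = 0.2857.
Raised to α = 1.5: 0.67755; 0.46476; 0.15272.
Sum = 1.295032; FGT(1.5) = 1.295032 / 6 = 0.2158.

0.2158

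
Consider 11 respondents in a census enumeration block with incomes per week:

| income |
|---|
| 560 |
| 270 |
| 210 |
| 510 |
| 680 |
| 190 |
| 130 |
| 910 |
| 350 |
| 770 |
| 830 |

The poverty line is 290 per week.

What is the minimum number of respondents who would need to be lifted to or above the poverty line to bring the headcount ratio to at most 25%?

2

4 of the 11 respondents are poor, so H = 4/11 = 0.364.
A headcount ratio of at most 25% allows at most ⌊0.25 × 11⌋ = 2 poor respondents.
So at least 4 − 2 = 2 must be lifted.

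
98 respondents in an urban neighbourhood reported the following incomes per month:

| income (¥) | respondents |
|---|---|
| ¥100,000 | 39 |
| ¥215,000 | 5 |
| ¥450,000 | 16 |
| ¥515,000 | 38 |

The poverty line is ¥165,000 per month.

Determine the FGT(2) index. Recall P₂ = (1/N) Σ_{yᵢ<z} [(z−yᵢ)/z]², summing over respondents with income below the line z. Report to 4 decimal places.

0.0618

Below z: 39×¥100,000 (q = 39 of N = 98).
Gap ratios (z−y)/z: (165000−100000)/165000 = 0.3939 (×39).
Squared: 0.1552 (×39).
Sum = 6.052342; P₂ = 6.052342 / 98 = 0.0618.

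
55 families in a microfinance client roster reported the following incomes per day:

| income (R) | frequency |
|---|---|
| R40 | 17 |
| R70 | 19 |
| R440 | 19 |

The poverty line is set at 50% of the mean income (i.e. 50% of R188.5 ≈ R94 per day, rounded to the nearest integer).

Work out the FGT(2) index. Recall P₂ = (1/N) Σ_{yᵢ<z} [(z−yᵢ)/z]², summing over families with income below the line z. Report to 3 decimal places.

0.125

Below the line: 17×R40, 19×R70 (q = 36 of N = 55).
Relative gaps: (94−40)/94 = 0.5745 (×17); (94−70)/94 = 0.2553 (×19).
Squared: 0.3300 (×17); 0.0652 (×19).
Sum = 6.848800; P₂ = 6.848800 / 55 = 0.125.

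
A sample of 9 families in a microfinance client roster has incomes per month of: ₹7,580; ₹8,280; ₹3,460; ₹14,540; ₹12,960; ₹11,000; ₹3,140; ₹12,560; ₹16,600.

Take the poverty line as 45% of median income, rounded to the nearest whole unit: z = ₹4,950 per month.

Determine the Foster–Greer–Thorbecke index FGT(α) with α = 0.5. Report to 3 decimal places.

0.128

Below z: ₹3,140, ₹3,460 (q = 2 of N = 9).
Relative gaps: (4950−3140)/4950 = 0.3657; (4950−3460)/4950 = 0.3010.
Raised to α = 0.5: 0.60470; 0.54864.
Sum = 1.153339; FGT(0.5) = 1.153339 / 9 = 0.128.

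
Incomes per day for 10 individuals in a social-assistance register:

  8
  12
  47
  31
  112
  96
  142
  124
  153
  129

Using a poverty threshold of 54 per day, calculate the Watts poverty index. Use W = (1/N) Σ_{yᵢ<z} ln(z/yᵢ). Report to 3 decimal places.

Incomes under z: 8, 12, 31, 47 (q = 4 of N = 10).
ln(z/y) terms: ln(54/8) = 1.9095; ln(54/12) = 1.5041; ln(54/31) = 0.5550; ln(54/47) = 0.1388.
W = 4.107453 / 10 = 0.411.

0.411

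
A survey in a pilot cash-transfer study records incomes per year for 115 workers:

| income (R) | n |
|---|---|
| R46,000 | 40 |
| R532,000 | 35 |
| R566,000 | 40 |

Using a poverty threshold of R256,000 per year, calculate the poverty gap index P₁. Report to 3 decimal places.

Poor units: 40×R46,000 (q = 40 of N = 115).
Relative gaps: (256000−46000)/256000 = 0.8203 (×40).
Sum of shortfalls = 32.812500; P₁ averages over all N: 32.812500 / 115 = 0.285.

0.285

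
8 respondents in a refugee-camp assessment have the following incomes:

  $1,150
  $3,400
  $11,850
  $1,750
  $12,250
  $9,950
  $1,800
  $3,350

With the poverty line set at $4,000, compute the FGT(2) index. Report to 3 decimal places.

Below the line: $1,150, $1,750, $1,800, $3,350, $3,400 (q = 5 of N = 8).
Gap ratios (z−y)/z: (4000−1150)/4000 = 0.7125; (4000−1750)/4000 = 0.5625; (4000−1800)/4000 = 0.5500; (4000−3350)/4000 = 0.1625; (4000−3400)/4000 = 0.1500.
Squared: 0.5077; 0.3164; 0.3025; 0.0264; 0.0225.
Sum = 1.175469; P₂ = 1.175469 / 8 = 0.147.

0.147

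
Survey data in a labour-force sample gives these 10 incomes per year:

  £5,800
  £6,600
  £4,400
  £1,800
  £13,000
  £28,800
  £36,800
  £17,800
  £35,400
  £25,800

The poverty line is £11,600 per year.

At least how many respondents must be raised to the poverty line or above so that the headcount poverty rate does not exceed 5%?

4 of the 10 respondents are poor, so H = 4/10 = 0.400.
A headcount ratio of at most 5% allows at most ⌊0.05 × 10⌋ = 0 poor respondents.
So at least 4 − 0 = 4 must be lifted.

4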